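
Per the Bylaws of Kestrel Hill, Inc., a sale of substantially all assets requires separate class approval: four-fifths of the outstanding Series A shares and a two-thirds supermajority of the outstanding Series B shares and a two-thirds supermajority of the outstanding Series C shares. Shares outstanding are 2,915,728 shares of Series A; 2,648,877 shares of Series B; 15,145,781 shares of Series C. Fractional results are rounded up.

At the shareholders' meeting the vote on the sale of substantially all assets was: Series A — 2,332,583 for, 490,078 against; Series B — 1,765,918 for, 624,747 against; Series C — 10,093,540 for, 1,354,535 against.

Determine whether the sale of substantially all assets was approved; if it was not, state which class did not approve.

Not approved — the Series C shares did not give the required vote.

Series A: 4/5 of 2915728 = 2332582.40, rounded up to 2332583; 2,332,583 required, 2,332,583 in favor — approved.
Series B: 2/3 of 2648877 = 1765918; 1,765,918 required, 1,765,918 in favor — approved.
Series C: 2/3 of 15145781 = 10097187.33, rounded up to 10097188; 10,097,188 required, 10,093,540 in favor — not approved.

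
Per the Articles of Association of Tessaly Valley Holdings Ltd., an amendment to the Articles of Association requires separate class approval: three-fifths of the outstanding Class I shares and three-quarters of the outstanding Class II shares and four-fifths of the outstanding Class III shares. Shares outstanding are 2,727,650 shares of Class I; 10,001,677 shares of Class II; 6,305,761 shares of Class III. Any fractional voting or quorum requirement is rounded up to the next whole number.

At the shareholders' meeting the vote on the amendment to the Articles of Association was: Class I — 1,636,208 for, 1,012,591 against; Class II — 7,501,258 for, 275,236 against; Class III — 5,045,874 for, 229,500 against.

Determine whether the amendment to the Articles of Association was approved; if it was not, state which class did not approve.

Not approved — the Class I shares did not give the required vote.

Class I: 3/5 of 2727650 = 1636590; 1,636,590 required, 1,636,208 in favor — not approved.
Class II: 3/4 of 10001677 = 7501257.75, rounded up to 7501258; 7,501,258 required, 7,501,258 in favor — approved.
Class III: 4/5 of 6305761 = 5044608.80, rounded up to 5044609; 5,044,609 required, 5,045,874 in favor — approved.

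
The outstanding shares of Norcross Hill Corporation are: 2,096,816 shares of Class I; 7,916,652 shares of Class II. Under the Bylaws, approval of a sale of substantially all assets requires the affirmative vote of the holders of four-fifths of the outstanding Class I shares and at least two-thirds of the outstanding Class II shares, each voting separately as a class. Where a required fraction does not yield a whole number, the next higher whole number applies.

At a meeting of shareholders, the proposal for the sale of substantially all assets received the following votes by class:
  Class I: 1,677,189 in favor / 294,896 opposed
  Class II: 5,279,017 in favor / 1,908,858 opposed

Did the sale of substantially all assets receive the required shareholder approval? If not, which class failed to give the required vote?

Not approved — the Class I shares did not give the required vote.

Class I: 4/5 of 2096816 = 1677452.80, rounded up to 1677453; 1,677,453 required, 1,677,189 in favor — not approved.
Class II: 2/3 of 7916652 = 5277768; 5,277,768 required, 5,279,017 in favor — approved.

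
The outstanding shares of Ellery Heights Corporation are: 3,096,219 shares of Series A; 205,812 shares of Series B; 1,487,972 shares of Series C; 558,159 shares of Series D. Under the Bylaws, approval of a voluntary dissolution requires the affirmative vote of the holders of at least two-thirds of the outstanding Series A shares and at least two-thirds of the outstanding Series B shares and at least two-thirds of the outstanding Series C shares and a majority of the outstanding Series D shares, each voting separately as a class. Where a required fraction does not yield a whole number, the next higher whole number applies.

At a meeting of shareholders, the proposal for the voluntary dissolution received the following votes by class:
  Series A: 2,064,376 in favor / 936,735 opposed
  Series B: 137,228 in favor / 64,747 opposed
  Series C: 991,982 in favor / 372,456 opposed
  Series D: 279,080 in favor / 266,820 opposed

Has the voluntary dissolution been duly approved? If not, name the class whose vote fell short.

Series A: 2/3 of 3096219 = 2064146; 2,064,146 required, 2,064,376 in favor — approved.
Series B: 2/3 of 205812 = 137208; 137,208 required, 137,228 in favor — approved.
Series C: 2/3 of 1487972 = 991981.33, rounded up to 991982; 991,982 required, 991,982 in favor — approved.
Series D: a majority of 558159 is 279080; 279,080 required, 279,080 in favor — approved.

Approved — every class gave the required vote.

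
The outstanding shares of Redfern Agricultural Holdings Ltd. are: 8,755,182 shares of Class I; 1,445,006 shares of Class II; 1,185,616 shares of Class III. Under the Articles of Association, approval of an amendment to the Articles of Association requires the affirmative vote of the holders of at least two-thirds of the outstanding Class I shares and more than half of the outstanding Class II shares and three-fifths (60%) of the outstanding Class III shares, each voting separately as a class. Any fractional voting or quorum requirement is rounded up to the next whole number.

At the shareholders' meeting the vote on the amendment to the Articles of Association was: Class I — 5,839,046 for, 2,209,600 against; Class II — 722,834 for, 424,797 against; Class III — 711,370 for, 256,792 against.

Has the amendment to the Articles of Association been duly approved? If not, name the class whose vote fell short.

Class I: 2/3 of 8755182 = 5836788; 5,836,788 required, 5,839,046 in favor — approved.
Class II: a majority of 1445006 is 722504; 722,504 required, 722,834 in favor — approved.
Class III: 3/5 of 1185616 = 711369.60, rounded up to 711370; 711,370 required, 711,370 in favor — approved.

Approved — every class gave the required vote.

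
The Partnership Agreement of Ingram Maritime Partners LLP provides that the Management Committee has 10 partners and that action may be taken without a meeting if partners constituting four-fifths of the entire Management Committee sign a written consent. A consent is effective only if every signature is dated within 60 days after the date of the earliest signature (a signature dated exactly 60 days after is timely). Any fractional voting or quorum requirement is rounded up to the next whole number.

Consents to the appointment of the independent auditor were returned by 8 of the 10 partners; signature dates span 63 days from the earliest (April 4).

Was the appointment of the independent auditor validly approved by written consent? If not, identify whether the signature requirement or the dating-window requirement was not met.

Signatures required: four-fifths of 10 — 4/5 of 10 = 8, so 8 needed; 8 signed. Sufficient.
Dating window: the latest signature is 63 days after the earliest; the limit is 60 days. Outside the window.

Not effective — dating-window requirement not satisfied.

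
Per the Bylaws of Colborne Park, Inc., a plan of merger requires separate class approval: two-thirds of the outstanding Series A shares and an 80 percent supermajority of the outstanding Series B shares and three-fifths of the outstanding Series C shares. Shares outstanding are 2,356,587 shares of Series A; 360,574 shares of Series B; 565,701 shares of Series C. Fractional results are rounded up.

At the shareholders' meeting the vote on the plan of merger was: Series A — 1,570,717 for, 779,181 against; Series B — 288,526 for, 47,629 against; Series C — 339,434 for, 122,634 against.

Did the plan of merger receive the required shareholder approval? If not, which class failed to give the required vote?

Series A: 2/3 of 2356587 = 1571058; 1,571,058 required, 1,570,717 in favor — not approved.
Series B: 4/5 of 360574 = 288459.20, rounded up to 288460; 288,460 required, 288,526 in favor — approved.
Series C: 3/5 of 565701 = 339420.60, rounded up to 339421; 339,421 required, 339,434 in favor — approved.

Not approved — the Series A shares did not give the required vote.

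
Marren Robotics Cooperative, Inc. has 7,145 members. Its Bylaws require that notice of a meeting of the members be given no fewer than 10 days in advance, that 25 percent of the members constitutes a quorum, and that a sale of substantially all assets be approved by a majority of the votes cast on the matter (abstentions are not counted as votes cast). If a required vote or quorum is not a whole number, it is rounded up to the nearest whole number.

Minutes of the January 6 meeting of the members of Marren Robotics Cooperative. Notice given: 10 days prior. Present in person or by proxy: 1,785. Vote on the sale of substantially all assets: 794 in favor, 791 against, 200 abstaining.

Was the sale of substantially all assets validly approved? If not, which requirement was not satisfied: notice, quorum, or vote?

Invalid — quorum requirement not satisfied.

Notice: 10 days given; 10 required. Satisfied.
Quorum: 25% of 7,145 = 1,786.25, rounded up to 1,787; 1,785 present. Not satisfied.
Vote: requires a majority of the votes cast (1,785 − 200 abstaining = 1,585); a majority of 1585 is 793, so 793 needed; 794 in favor. Satisfied.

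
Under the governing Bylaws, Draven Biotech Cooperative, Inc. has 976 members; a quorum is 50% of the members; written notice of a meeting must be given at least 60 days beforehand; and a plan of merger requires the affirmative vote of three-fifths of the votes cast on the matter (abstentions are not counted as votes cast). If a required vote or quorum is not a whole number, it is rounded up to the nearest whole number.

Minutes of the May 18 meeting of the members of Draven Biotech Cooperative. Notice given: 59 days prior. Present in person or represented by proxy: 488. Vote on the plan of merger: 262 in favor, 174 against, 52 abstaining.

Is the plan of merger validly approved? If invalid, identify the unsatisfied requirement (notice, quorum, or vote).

Invalid — notice requirement not satisfied.

Notice: 59 days given; 60 required. Not satisfied.
Quorum: 50% of 976 = 488; 488 present. Satisfied.
Vote: requires three-fifths of the votes cast (488 − 52 abstaining = 436); 3/5 of 436 = 261.60, rounded up to 262, so 262 needed; 262 in favor. Satisfied.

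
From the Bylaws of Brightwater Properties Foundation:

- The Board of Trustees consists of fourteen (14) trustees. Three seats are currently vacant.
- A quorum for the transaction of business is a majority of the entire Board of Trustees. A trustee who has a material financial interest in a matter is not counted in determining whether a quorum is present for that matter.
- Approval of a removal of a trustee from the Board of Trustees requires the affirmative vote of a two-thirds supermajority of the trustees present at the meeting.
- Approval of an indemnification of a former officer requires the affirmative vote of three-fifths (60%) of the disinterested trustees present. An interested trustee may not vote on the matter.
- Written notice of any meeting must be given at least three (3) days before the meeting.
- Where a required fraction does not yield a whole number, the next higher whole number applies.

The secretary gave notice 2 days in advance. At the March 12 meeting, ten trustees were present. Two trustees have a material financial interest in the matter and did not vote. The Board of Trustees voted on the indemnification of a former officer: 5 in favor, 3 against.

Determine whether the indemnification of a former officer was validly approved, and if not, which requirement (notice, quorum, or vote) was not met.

Notice: 2 days given; 3 required (2 < 3). Not satisfied.
Quorum: 10 present, but the 2 interested trustees do not count, leaving 8. Quorum is 8. Satisfied.
Vote: the indemnification of a former officer requires three-fifths of the disinterested trustees present (10 − 2 = 8). 3/5 of 8 = 4.80, rounded up to 5, so 5 affirmative votes are needed; 5 voted in favor. Satisfied.

Invalid — notice requirement not satisfied.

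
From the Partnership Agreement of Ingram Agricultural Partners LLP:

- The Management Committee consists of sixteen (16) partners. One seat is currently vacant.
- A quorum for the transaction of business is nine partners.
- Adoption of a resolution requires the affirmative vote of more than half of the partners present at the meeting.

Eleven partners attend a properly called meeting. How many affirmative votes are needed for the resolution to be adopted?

The resolution requires a majority of the partners present (11).
A majority of 11 is 6.

6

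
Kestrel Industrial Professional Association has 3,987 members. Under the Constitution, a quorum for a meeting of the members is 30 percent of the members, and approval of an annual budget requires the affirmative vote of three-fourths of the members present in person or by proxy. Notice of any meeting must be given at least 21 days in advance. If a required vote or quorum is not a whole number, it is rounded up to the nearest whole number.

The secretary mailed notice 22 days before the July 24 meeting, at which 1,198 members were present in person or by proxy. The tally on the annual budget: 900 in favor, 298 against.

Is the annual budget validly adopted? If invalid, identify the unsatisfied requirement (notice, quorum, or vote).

Notice: 22 days given; 21 required. Satisfied.
Quorum: 30% of 3,987 = 1,196.10, rounded up to 1,197; 1,198 present. Satisfied.
Vote: requires three-fourths of those present (1,198); 3/4 of 1198 = 898.50, rounded up to 899, so 899 needed; 900 in favor. Satisfied.

Valid — all requirements satisfied.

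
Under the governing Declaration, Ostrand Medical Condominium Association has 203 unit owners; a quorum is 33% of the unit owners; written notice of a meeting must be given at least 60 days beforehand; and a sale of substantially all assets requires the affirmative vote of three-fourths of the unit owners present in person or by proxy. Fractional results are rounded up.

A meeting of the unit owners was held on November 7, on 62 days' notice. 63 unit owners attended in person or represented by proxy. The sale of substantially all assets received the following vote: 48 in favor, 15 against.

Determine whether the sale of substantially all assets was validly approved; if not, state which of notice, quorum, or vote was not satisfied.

Invalid — quorum requirement not satisfied.

Notice: 62 days given; 60 required. Satisfied.
Quorum: 33% of 203 = 66.99, rounded up to 67; 63 present. Not satisfied.
Vote: requires three-fourths of those present (63); 3/4 of 63 = 47.25, rounded up to 48, so 48 needed; 48 in favor. Satisfied.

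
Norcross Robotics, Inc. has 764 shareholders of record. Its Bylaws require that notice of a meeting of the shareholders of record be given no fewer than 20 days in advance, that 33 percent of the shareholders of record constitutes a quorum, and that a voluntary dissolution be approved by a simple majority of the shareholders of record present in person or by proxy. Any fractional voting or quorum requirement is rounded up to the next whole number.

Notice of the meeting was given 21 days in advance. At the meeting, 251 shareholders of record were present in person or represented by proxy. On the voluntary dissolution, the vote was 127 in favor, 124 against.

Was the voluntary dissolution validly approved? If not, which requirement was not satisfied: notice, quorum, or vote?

Invalid — quorum requirement not satisfied.

Notice: 21 days given; 20 required. Satisfied.
Quorum: 33% of 764 = 252.12, rounded up to 253; 251 present. Not satisfied.
Vote: requires a majority of those present (251); a majority of 251 is 126, so 126 needed; 127 in favor. Satisfied.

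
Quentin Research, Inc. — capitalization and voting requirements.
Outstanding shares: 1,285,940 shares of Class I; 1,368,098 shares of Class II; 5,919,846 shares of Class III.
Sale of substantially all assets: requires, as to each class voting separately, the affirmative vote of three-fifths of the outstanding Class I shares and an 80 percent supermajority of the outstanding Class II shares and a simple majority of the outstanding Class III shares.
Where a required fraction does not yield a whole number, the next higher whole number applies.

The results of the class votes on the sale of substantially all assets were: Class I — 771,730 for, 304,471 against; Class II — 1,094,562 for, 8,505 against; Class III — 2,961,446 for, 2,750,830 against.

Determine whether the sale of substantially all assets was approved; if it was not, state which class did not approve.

Class I: 3/5 of 1285940 = 771564; 771,564 required, 771,730 in favor — approved.
Class II: 4/5 of 1368098 = 1094478.40, rounded up to 1094479; 1,094,479 required, 1,094,562 in favor — approved.
Class III: a majority of 5919846 is 2959924; 2,959,924 required, 2,961,446 in favor — approved.

Approved — every class gave the required vote.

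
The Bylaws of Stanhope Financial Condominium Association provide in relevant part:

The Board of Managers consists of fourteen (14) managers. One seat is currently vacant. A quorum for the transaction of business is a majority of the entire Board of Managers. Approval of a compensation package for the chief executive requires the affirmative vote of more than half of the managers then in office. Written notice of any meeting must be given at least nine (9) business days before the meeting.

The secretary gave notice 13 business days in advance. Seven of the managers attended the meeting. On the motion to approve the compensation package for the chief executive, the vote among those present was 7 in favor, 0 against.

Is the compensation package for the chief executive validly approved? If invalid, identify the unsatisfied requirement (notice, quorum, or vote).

Notice: 13 business days given; 9 required (13 ≥ 9). Satisfied.
Quorum: 7 present; quorum is 8. Not satisfied.
Vote: the compensation package for the chief executive requires a majority of the managers then in office (13). A majority of 13 is 7, so 7 affirmative votes are needed; 7 voted in favor. Satisfied. (Moot — without a quorum no business can be validly transacted.)

Invalid — quorum requirement not satisfied.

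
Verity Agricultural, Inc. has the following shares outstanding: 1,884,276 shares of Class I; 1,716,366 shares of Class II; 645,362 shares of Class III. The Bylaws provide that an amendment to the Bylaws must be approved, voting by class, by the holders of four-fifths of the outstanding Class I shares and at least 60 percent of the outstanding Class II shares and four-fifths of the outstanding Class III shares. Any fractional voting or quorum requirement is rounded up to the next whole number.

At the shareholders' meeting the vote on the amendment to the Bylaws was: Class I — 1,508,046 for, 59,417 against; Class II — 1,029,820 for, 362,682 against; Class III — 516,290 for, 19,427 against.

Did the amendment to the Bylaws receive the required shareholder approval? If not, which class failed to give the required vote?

Class I: 4/5 of 1884276 = 1507420.80, rounded up to 1507421; 1,507,421 required, 1,508,046 in favor — approved.
Class II: 3/5 of 1716366 = 1029819.60, rounded up to 1029820; 1,029,820 required, 1,029,820 in favor — approved.
Class III: 4/5 of 645362 = 516289.60, rounded up to 516290; 516,290 required, 516,290 in favor — approved.

Approved — every class gave the required vote.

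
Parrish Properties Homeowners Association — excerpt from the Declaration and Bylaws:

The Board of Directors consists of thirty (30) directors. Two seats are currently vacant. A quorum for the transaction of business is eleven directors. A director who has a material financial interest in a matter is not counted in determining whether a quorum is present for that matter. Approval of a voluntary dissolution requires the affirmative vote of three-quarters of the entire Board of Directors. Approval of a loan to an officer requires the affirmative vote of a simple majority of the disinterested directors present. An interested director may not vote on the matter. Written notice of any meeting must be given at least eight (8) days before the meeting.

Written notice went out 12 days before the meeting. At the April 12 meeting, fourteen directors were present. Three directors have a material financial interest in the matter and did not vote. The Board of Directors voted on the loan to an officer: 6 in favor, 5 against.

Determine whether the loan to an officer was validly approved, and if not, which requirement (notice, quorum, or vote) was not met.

Valid — all requirements satisfied.

Notice: 12 days given; 8 required (12 ≥ 8). Satisfied.
Quorum: 14 present, but the 3 interested directors do not count, leaving 11. Quorum is 11. Satisfied.
Vote: the loan to an officer requires a majority of the disinterested directors present (14 − 3 = 11). A majority of 11 is 6, so 6 affirmative votes are needed; 6 voted in favor. Satisfied.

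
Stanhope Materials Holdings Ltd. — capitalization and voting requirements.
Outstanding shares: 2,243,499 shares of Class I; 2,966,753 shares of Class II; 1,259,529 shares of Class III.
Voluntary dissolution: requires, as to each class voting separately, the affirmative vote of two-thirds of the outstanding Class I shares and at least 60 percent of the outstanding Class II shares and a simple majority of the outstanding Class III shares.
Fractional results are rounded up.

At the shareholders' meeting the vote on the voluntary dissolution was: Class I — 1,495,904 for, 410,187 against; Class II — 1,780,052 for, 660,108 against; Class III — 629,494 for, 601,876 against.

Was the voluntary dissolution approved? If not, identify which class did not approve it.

Not approved — the Class III shares did not give the required vote.

Class I: 2/3 of 2243499 = 1495666; 1,495,666 required, 1,495,904 in favor — approved.
Class II: 3/5 of 2966753 = 1780051.80, rounded up to 1780052; 1,780,052 required, 1,780,052 in favor — approved.
Class III: a majority of 1259529 is 629765; 629,765 required, 629,494 in favor — not approved.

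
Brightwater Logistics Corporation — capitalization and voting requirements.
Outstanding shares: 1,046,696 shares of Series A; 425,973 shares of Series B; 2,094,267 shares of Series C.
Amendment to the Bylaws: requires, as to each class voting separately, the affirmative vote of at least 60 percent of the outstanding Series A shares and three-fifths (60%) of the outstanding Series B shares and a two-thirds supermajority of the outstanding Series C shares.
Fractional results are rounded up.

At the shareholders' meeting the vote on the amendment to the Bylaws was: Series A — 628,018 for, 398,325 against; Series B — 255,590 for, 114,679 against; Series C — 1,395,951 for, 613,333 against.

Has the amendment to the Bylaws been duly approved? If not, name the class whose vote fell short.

Series A: 3/5 of 1046696 = 628017.60, rounded up to 628018; 628,018 required, 628,018 in favor — approved.
Series B: 3/5 of 425973 = 255583.80, rounded up to 255584; 255,584 required, 255,590 in favor — approved.
Series C: 2/3 of 2094267 = 1396178; 1,396,178 required, 1,395,951 in favor — not approved.

Not approved — the Series C shares did not give the required vote.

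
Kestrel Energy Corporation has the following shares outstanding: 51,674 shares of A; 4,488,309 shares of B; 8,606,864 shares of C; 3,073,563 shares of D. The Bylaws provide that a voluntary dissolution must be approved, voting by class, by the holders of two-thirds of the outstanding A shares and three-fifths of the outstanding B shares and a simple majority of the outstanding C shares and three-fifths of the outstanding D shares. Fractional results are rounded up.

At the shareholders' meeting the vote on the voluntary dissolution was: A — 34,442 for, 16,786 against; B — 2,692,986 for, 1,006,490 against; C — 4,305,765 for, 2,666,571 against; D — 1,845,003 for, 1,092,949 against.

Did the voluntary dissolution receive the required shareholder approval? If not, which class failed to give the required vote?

A: 2/3 of 51674 = 34449.33, rounded up to 34450; 34,450 required, 34,442 in favor — not approved.
B: 3/5 of 4488309 = 2692985.40, rounded up to 2692986; 2,692,986 required, 2,692,986 in favor — approved.
C: a majority of 8606864 is 4303433; 4,303,433 required, 4,305,765 in favor — approved.
D: 3/5 of 3073563 = 1844137.80, rounded up to 1844138; 1,844,138 required, 1,845,003 in favor — approved.

Not approved — the A shares did not give the required vote.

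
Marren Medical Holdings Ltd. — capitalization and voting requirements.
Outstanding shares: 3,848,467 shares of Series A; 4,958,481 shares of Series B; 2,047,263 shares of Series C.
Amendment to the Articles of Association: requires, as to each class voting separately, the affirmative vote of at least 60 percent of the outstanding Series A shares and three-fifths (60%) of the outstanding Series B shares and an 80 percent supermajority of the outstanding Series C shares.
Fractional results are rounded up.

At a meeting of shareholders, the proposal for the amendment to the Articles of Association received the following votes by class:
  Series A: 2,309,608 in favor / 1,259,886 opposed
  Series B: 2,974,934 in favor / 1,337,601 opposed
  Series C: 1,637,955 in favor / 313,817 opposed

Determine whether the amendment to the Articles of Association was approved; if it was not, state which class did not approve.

Not approved — the Series B shares did not give the required vote.

Series A: 3/5 of 3848467 = 2309080.20, rounded up to 2309081; 2,309,081 required, 2,309,608 in favor — approved.
Series B: 3/5 of 4958481 = 2975088.60, rounded up to 2975089; 2,975,089 required, 2,974,934 in favor — not approved.
Series C: 4/5 of 2047263 = 1637810.40, rounded up to 1637811; 1,637,811 required, 1,637,955 in favor — approved.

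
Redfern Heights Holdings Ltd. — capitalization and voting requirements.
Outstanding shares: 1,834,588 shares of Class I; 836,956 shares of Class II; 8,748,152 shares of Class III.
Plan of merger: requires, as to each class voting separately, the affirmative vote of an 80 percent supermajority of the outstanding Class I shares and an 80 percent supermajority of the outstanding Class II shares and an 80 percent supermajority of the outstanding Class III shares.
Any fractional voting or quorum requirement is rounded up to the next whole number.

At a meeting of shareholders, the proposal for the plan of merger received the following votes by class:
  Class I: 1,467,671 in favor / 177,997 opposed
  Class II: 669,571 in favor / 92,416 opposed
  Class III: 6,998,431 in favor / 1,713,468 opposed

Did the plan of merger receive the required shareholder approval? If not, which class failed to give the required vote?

Class I: 4/5 of 1834588 = 1467670.40, rounded up to 1467671; 1,467,671 required, 1,467,671 in favor — approved.
Class II: 4/5 of 836956 = 669564.80, rounded up to 669565; 669,565 required, 669,571 in favor — approved.
Class III: 4/5 of 8748152 = 6998521.60, rounded up to 6998522; 6,998,522 required, 6,998,431 in favor — not approved.

Not approved — the Class III shares did not give the required vote.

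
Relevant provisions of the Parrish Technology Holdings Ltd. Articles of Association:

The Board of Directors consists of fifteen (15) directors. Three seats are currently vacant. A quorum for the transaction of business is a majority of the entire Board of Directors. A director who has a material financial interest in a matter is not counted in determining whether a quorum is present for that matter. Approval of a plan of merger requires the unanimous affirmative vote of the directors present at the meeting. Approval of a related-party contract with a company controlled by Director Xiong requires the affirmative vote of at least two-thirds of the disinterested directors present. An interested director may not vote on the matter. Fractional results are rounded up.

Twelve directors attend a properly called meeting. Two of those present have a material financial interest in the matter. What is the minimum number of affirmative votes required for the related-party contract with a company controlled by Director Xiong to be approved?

7

The related-party contract with a company controlled by Director Xiong requires two-thirds of the disinterested directors present (12 − 2 = 10).
2/3 of 10 = 6.67, rounded up to 7.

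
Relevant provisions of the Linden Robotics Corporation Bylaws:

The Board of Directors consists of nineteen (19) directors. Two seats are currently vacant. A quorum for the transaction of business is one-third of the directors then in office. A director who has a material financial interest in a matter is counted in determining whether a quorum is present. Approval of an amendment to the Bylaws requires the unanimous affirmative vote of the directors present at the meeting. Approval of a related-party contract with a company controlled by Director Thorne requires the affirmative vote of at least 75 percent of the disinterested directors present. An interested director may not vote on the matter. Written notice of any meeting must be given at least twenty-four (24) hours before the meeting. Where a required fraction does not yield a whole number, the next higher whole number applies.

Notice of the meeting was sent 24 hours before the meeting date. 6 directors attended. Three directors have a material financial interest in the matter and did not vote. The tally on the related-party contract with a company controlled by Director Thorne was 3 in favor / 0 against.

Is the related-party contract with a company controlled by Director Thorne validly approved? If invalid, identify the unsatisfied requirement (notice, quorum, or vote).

Notice: 24 hours given; 24 required (24 ≥ 24). Satisfied.
Quorum: 6 present (interested directors count toward quorum); quorum is 6. Satisfied.
Vote: the related-party contract with a company controlled by Director Thorne requires three-fourths of the disinterested directors present (6 − 3 = 3). 3/4 of 3 = 2.25, rounded up to 3, so 3 affirmative votes are needed; 3 voted in favor. Satisfied.

Valid — all requirements satisfied.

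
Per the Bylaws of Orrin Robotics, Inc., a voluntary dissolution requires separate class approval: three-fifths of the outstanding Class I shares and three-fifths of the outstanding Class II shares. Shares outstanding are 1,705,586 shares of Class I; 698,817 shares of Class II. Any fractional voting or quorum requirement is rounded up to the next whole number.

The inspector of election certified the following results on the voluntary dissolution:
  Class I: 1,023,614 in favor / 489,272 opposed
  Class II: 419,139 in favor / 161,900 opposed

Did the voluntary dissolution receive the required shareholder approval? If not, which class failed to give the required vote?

Not approved — the Class II shares did not give the required vote.

Class I: 3/5 of 1705586 = 1023351.60, rounded up to 1023352; 1,023,352 required, 1,023,614 in favor — approved.
Class II: 3/5 of 698817 = 419290.20, rounded up to 419291; 419,291 required, 419,139 in favor — not approved.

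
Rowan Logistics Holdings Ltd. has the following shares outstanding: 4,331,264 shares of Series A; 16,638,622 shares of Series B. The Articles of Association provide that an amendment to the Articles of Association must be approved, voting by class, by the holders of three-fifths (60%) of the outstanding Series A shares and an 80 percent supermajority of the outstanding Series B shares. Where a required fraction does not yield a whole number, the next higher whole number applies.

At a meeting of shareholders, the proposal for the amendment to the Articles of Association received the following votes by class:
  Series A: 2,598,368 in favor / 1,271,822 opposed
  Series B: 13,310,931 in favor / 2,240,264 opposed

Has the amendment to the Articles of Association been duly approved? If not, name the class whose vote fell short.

Series A: 3/5 of 4331264 = 2598758.40, rounded up to 2598759; 2,598,759 required, 2,598,368 in favor — not approved.
Series B: 4/5 of 16638622 = 13310897.60, rounded up to 13310898; 13,310,898 required, 13,310,931 in favor — approved.

Not approved — the Series A shares did not give the required vote.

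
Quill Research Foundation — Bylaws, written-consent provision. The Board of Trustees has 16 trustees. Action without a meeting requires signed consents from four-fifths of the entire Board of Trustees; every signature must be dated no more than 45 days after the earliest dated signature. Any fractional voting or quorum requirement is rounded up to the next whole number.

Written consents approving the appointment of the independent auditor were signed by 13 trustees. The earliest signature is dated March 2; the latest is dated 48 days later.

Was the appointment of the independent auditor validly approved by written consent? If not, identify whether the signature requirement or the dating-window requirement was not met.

Signatures required: four-fifths of 16 — 4/5 of 16 = 12.80, rounded up to 13, so 13 needed; 13 signed. Sufficient.
Dating window: the latest signature is 48 days after the earliest; the limit is 45 days. Outside the window.

Not effective — dating-window requirement not satisfied.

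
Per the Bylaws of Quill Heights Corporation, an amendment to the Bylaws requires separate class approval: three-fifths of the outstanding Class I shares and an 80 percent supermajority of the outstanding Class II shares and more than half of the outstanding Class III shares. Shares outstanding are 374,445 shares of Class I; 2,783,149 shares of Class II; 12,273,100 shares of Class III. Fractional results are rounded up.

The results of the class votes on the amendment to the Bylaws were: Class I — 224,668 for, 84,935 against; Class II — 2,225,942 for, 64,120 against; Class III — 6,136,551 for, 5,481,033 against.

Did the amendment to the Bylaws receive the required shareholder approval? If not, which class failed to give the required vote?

Class I: 3/5 of 374445 = 224667; 224,667 required, 224,668 in favor — approved.
Class II: 4/5 of 2783149 = 2226519.20, rounded up to 2226520; 2,226,520 required, 2,225,942 in favor — not approved.
Class III: a majority of 12273100 is 6136551; 6,136,551 required, 6,136,551 in favor — approved.

Not approved — the Class II shares did not give the required vote.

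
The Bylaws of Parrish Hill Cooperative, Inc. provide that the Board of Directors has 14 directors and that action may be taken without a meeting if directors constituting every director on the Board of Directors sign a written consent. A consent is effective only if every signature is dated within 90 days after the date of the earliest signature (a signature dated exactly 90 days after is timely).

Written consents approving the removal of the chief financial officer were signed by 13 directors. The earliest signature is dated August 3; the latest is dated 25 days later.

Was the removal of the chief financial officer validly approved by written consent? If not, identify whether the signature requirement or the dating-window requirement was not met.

Not effective — insufficient signatures.

Signatures required: all of 14 — unanimous means all 14, so 14 needed; 13 signed. Insufficient.
Dating window: the latest signature is 25 days after the earliest; the limit is 90 days. Within the window.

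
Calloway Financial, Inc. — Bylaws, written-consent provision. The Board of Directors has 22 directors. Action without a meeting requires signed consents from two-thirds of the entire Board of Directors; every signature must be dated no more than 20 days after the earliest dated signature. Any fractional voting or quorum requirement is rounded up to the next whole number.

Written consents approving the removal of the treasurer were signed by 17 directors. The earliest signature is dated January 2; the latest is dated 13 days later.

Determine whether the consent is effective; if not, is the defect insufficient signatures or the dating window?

Effective — both the signature and dating-window requirements are satisfied.

Signatures required: two-thirds of 22 — 2/3 of 22 = 14.67, rounded up to 15, so 15 needed; 17 signed. Sufficient.
Dating window: the latest signature is 13 days after the earliest; the limit is 20 days. Within the window.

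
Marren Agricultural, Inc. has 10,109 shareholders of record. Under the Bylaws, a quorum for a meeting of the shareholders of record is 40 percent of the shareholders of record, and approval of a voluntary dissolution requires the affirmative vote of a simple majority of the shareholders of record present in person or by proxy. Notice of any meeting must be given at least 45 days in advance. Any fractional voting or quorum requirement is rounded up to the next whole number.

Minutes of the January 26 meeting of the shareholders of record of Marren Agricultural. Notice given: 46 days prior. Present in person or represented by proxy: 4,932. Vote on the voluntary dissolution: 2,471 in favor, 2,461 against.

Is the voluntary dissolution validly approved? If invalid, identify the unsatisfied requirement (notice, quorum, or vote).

Notice: 46 days given; 45 required. Satisfied.
Quorum: 40% of 10,109 = 4,043.60, rounded up to 4,044; 4,932 present. Satisfied.
Vote: requires a majority of those present (4,932); a majority of 4932 is 2467, so 2,467 needed; 2,471 in favor. Satisfied.

Valid — all requirements satisfied.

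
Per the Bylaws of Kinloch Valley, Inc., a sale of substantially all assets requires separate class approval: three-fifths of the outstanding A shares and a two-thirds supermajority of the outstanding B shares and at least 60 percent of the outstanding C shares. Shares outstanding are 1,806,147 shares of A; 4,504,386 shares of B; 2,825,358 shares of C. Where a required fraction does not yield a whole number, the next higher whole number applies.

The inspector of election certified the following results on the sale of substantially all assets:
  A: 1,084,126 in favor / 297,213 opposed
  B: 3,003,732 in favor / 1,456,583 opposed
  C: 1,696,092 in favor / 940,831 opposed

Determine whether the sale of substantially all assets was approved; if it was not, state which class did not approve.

Approved — every class gave the required vote.

A: 3/5 of 1806147 = 1083688.20, rounded up to 1083689; 1,083,689 required, 1,084,126 in favor — approved.
B: 2/3 of 4504386 = 3002924; 3,002,924 required, 3,003,732 in favor — approved.
C: 3/5 of 2825358 = 1695214.80, rounded up to 1695215; 1,695,215 required, 1,696,092 in favor — approved.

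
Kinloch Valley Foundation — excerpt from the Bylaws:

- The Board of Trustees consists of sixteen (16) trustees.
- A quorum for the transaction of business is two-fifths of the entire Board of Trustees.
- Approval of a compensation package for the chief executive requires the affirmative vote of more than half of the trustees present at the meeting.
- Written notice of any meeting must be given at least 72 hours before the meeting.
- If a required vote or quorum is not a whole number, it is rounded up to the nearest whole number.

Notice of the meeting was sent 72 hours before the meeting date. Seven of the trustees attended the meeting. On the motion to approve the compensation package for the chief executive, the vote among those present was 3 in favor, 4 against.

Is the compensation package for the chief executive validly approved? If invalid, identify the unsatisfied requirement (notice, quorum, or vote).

Notice: 72 hours given; 72 required (72 ≥ 72). Satisfied.
Quorum: 7 present; quorum is 7. Satisfied.
Vote: the compensation package for the chief executive requires a majority of the trustees present (7). A majority of 7 is 4, so 4 affirmative votes are needed; 3 voted in favor. Not satisfied.

Invalid — vote requirement not satisfied.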